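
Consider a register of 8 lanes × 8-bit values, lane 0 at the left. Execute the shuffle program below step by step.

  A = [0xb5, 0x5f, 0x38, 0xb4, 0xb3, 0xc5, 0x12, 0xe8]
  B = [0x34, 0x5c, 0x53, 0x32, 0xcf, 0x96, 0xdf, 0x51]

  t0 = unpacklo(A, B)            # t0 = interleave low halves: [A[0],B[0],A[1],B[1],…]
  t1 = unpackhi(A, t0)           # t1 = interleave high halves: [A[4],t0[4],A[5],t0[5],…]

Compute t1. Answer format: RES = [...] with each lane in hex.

RES = [0xb3, 0x38, 0xc5, 0x53, 0x12, 0xb4, 0xe8, 0x32]

  t0: b5 34 5f 5c 38 53 b4 32
  t1: b3 38 c5 53 12 b4 e8 32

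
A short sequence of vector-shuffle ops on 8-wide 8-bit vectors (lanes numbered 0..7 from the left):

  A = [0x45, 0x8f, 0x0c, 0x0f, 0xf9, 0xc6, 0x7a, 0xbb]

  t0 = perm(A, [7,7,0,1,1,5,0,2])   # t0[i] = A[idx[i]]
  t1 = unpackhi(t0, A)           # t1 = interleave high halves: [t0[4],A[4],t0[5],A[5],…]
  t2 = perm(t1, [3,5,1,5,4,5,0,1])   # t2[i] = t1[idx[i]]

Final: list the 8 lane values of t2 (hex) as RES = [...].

  t0: bb bb 45 8f 8f c6 45 0c
  t1: 8f f9 c6 c6 45 7a 0c bb
  t2: c6 7a f9 7a 45 7a 8f f9

RES = [ 0xc6  0x7a  0xf9  0x7a  0x45  0x7a  0x8f  0xf9 ]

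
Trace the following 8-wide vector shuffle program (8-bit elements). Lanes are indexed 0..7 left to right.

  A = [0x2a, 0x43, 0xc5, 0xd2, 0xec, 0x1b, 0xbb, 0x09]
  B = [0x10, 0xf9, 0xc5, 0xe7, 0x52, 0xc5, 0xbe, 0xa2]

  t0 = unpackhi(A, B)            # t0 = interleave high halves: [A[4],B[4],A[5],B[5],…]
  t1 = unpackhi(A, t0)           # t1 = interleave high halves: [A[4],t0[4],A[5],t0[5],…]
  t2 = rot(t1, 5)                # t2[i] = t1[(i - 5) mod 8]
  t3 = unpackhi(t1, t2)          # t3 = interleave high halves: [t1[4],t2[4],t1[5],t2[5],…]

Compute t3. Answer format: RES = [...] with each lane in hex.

→ t0 |ec|52|1b|c5|bb|be|09|a2|
→ t1 |ec|bb|1b|be|bb|09|09|a2|
→ t2 |be|bb|09|09|a2|ec|bb|1b|
→ t3 |bb|a2|09|ec|09|bb|a2|1b|

RES = [0xbb, 0xa2, 0x09, 0xec, 0x09, 0xbb, 0xa2, 0x1b]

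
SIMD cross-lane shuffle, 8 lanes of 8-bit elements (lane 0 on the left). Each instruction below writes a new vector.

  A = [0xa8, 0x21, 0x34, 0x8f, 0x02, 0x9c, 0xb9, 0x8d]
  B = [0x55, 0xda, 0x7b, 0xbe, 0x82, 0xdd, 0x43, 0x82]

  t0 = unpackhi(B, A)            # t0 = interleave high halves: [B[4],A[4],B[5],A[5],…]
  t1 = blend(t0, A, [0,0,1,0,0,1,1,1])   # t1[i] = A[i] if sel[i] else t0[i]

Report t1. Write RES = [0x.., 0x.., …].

RES = [0x82, 0x02, 0x34, 0x9c, 0x43, 0x9c, 0xb9, 0x8d]

→ t0 |82|02|dd|9c|43|b9|82|8d|
→ t1 |82|02|34|9c|43|9c|b9|8d|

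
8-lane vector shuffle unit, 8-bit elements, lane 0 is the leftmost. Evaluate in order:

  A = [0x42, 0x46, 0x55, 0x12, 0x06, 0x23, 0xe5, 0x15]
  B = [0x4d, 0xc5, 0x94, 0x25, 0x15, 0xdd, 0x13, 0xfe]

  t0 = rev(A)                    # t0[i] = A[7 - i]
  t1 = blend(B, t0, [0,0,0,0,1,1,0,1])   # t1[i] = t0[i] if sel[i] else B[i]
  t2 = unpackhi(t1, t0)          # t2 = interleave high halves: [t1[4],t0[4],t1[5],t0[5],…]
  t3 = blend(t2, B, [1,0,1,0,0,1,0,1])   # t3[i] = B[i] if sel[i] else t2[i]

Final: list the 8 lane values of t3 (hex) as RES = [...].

RES = [0x4d, 0x12, 0x94, 0x55, 0x13, 0xdd, 0x42, 0xfe]

t0 = [0x15, 0xe5, 0x23, 0x06, 0x12, 0x55, 0x46, 0x42]
t1 = [0x4d, 0xc5, 0x94, 0x25, 0x12, 0x55, 0x13, 0x42]
t2 = [0x12, 0x12, 0x55, 0x55, 0x13, 0x46, 0x42, 0x42]
t3 = [0x4d, 0x12, 0x94, 0x55, 0x13, 0xdd, 0x42, 0xfe]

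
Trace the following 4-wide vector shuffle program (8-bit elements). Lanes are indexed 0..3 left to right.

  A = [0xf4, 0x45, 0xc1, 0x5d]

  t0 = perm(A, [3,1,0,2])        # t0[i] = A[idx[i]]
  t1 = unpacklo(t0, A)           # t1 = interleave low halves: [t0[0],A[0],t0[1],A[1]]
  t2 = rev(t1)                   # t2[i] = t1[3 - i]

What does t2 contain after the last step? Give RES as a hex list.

t0 = [0x5d, 0x45, 0xf4, 0xc1]
t1 = [0x5d, 0xf4, 0x45, 0x45]
t2 = [0x45, 0x45, 0xf4, 0x5d]

RES = [ 0x45  0x45  0xf4  0x5d ]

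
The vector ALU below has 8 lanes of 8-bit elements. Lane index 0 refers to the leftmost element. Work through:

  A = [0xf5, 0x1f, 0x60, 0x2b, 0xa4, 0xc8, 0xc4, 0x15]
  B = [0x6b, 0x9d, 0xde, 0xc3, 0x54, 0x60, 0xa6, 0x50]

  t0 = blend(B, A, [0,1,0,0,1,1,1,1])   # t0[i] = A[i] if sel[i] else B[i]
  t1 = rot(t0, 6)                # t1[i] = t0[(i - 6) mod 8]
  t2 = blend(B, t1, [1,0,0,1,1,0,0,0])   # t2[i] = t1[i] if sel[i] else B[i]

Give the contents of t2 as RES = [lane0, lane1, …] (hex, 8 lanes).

t0 = [0x6b, 0x1f, 0xde, 0xc3, 0xa4, 0xc8, 0xc4, 0x15]
t1 = [0xde, 0xc3, 0xa4, 0xc8, 0xc4, 0x15, 0x6b, 0x1f]
t2 = [0xde, 0x9d, 0xde, 0xc8, 0xc4, 0x60, 0xa6, 0x50]

RES = [ 0xde  0x9d  0xde  0xc8  0xc4  0x60  0xa6  0x50 ]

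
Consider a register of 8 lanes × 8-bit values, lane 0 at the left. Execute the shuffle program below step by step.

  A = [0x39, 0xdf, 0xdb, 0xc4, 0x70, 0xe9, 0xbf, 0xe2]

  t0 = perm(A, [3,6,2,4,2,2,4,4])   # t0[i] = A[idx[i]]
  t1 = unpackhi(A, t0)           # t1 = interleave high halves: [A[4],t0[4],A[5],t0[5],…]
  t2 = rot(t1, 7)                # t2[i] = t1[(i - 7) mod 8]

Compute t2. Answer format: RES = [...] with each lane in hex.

RES = [0xdb, 0xe9, 0xdb, 0xbf, 0x70, 0xe2, 0x70, 0x70]

t0 = [0xc4, 0xbf, 0xdb, 0x70, 0xdb, 0xdb, 0x70, 0x70]
t1 = [0x70, 0xdb, 0xe9, 0xdb, 0xbf, 0x70, 0xe2, 0x70]
t2 = [0xdb, 0xe9, 0xdb, 0xbf, 0x70, 0xe2, 0x70, 0x70]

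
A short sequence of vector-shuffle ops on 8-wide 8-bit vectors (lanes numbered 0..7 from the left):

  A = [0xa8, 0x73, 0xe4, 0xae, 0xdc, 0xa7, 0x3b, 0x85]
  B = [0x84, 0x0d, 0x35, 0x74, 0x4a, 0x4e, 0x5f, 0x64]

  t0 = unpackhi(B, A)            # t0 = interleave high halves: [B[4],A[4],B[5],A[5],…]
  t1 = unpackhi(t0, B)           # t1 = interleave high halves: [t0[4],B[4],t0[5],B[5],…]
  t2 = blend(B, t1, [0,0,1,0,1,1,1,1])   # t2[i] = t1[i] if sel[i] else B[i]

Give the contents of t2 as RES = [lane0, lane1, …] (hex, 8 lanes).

→ t0 |4a|dc|4e|a7|5f|3b|64|85|
→ t1 |5f|4a|3b|4e|64|5f|85|64|
→ t2 |84|0d|3b|74|64|5f|85|64|

RES = [ 0x84  0x0d  0x3b  0x74  0x64  0x5f  0x85  0x64 ]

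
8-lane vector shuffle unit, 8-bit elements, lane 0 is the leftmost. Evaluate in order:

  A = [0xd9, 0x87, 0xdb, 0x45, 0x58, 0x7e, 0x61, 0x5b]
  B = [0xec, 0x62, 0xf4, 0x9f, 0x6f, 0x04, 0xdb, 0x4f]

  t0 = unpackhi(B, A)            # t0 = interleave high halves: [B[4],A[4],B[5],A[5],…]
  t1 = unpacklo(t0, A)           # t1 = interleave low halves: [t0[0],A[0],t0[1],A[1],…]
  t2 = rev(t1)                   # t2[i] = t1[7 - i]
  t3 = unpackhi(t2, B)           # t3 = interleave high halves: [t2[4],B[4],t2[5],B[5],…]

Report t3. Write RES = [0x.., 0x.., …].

→ t0 |6f|58|04|7e|db|61|4f|5b|
→ t1 |6f|d9|58|87|04|db|7e|45|
→ t2 |45|7e|db|04|87|58|d9|6f|
→ t3 |87|6f|58|04|d9|db|6f|4f|

RES = [ 0x87  0x6f  0x58  0x04  0xd9  0xdb  0x6f  0x4f ]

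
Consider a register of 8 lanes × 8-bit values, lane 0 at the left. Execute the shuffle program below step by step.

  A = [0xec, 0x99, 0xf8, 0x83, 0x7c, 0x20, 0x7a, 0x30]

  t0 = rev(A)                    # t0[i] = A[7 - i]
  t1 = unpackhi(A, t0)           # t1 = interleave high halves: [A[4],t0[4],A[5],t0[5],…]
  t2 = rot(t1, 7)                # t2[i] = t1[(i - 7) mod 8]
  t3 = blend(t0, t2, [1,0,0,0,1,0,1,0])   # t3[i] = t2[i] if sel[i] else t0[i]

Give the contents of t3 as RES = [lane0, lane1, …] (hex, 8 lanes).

RES = [0x83, 0x7a, 0x20, 0x7c, 0x99, 0xf8, 0xec, 0xec]

t0 = [0x30, 0x7a, 0x20, 0x7c, 0x83, 0xf8, 0x99, 0xec]
t1 = [0x7c, 0x83, 0x20, 0xf8, 0x7a, 0x99, 0x30, 0xec]
t2 = [0x83, 0x20, 0xf8, 0x7a, 0x99, 0x30, 0xec, 0x7c]
t3 = [0x83, 0x7a, 0x20, 0x7c, 0x99, 0xf8, 0xec, 0xec]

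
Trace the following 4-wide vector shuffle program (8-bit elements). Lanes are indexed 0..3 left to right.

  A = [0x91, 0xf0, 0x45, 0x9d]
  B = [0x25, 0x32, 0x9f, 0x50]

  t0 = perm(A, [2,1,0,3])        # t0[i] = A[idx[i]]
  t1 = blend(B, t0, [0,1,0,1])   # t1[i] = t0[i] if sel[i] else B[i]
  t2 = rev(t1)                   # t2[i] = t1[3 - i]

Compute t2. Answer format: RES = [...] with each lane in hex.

  t0: 45 f0 91 9d
  t1: 25 f0 9f 9d
  t2: 9d 9f f0 25

RES = [0x9d, 0x9f, 0xf0, 0x25]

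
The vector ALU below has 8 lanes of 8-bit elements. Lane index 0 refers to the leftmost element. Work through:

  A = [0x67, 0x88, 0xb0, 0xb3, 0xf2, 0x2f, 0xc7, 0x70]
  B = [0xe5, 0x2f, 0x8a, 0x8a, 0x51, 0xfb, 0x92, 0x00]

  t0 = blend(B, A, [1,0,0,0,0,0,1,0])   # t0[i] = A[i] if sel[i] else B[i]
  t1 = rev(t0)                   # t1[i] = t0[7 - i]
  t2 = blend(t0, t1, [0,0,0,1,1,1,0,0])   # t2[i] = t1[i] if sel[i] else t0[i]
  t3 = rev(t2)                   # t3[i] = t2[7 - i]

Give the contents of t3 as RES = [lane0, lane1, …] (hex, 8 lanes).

RES = [ 0x00  0xc7  0x8a  0x8a  0x51  0x8a  0x2f  0x67 ]

→ t0 |67|2f|8a|8a|51|fb|c7|00|
→ t1 |00|c7|fb|51|8a|8a|2f|67|
→ t2 |67|2f|8a|51|8a|8a|c7|00|
→ t3 |00|c7|8a|8a|51|8a|2f|67|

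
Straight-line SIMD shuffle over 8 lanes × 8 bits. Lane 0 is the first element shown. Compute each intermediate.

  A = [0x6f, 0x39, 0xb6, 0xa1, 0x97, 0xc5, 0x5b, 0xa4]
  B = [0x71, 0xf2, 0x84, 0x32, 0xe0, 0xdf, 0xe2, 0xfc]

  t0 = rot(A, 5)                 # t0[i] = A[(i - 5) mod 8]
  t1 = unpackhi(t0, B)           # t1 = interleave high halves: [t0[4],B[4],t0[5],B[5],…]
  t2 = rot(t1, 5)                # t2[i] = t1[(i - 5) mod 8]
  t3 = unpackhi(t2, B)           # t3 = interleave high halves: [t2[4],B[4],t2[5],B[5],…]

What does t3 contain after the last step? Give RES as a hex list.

RES = [ 0xfc  0xe0  0xa4  0xdf  0xe0  0xe2  0x6f  0xfc ]

  t0: a1 97 c5 5b a4 6f 39 b6
  t1: a4 e0 6f df 39 e2 b6 fc
  t2: df 39 e2 b6 fc a4 e0 6f
  t3: fc e0 a4 df e0 e2 6f fc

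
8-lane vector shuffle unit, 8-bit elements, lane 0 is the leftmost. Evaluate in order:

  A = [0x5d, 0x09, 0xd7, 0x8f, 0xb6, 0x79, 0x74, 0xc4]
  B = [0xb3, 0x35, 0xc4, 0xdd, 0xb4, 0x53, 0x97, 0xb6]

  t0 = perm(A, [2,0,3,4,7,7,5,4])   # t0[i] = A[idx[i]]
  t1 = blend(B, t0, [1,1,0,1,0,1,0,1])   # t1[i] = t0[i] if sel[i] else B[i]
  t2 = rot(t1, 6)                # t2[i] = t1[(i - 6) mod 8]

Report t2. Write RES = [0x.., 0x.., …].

t0 = [0xd7, 0x5d, 0x8f, 0xb6, 0xc4, 0xc4, 0x79, 0xb6]
t1 = [0xd7, 0x5d, 0xc4, 0xb6, 0xb4, 0xc4, 0x97, 0xb6]
t2 = [0xc4, 0xb6, 0xb4, 0xc4, 0x97, 0xb6, 0xd7, 0x5d]

RES = [ 0xc4  0xb6  0xb4  0xc4  0x97  0xb6  0xd7  0x5d ]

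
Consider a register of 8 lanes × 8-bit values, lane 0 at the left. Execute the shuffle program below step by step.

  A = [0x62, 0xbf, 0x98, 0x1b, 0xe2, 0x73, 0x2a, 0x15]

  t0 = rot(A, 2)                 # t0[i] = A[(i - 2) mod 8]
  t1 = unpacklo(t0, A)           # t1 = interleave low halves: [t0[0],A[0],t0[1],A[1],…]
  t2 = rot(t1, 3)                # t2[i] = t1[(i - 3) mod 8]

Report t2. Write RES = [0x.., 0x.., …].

RES = [0x98, 0xbf, 0x1b, 0x2a, 0x62, 0x15, 0xbf, 0x62]

  t0: 2a 15 62 bf 98 1b e2 73
  t1: 2a 62 15 bf 62 98 bf 1b
  t2: 98 bf 1b 2a 62 15 bf 62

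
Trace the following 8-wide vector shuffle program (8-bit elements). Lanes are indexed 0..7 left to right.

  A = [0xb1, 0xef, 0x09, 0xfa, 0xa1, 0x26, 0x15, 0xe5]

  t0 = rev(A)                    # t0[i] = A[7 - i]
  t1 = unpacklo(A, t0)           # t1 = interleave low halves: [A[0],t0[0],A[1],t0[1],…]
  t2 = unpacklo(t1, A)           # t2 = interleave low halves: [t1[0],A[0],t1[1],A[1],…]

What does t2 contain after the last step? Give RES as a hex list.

RES = [ 0xb1  0xb1  0xe5  0xef  0xef  0x09  0x15  0xfa ]

→ t0 |e5|15|26|a1|fa|09|ef|b1|
→ t1 |b1|e5|ef|15|09|26|fa|a1|
→ t2 |b1|b1|e5|ef|ef|09|15|fa|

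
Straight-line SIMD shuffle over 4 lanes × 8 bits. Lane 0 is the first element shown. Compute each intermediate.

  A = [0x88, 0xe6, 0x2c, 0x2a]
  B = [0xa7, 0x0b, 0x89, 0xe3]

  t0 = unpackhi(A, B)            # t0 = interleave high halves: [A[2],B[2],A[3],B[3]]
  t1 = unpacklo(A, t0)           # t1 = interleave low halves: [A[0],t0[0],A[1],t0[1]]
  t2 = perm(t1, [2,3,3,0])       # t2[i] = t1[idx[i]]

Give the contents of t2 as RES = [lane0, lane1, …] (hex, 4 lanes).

RES = [0xe6, 0x89, 0x89, 0x88]

→ t0 |2c|89|2a|e3|
→ t1 |88|2c|e6|89|
→ t2 |e6|89|89|88|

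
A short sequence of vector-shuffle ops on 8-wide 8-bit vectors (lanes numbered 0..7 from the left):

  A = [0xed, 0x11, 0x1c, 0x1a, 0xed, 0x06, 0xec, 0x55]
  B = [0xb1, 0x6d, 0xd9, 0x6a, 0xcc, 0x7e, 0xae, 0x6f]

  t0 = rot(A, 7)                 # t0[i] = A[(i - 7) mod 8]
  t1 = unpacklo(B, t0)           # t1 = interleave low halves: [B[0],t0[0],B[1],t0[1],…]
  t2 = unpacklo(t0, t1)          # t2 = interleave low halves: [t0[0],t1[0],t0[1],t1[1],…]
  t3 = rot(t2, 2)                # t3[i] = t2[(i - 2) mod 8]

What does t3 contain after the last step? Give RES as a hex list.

RES = [ 0xed  0x1c  0x11  0xb1  0x1c  0x11  0x1a  0x6d ]

t0 = [0x11, 0x1c, 0x1a, 0xed, 0x06, 0xec, 0x55, 0xed]
t1 = [0xb1, 0x11, 0x6d, 0x1c, 0xd9, 0x1a, 0x6a, 0xed]
t2 = [0x11, 0xb1, 0x1c, 0x11, 0x1a, 0x6d, 0xed, 0x1c]
t3 = [0xed, 0x1c, 0x11, 0xb1, 0x1c, 0x11, 0x1a, 0x6d]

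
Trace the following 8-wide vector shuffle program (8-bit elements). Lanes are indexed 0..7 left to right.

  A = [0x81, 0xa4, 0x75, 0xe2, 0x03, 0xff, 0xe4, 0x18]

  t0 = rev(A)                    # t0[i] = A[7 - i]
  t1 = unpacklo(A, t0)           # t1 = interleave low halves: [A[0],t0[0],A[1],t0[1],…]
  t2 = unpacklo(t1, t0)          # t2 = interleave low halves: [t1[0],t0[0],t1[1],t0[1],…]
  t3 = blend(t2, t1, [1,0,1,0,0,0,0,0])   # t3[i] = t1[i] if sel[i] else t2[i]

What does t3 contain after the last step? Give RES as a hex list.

RES = [ 0x81  0x18  0xa4  0xe4  0xa4  0xff  0xe4  0x03 ]

→ t0 |18|e4|ff|03|e2|75|a4|81|
→ t1 |81|18|a4|e4|75|ff|e2|03|
→ t2 |81|18|18|e4|a4|ff|e4|03|
→ t3 |81|18|a4|e4|a4|ff|e4|03|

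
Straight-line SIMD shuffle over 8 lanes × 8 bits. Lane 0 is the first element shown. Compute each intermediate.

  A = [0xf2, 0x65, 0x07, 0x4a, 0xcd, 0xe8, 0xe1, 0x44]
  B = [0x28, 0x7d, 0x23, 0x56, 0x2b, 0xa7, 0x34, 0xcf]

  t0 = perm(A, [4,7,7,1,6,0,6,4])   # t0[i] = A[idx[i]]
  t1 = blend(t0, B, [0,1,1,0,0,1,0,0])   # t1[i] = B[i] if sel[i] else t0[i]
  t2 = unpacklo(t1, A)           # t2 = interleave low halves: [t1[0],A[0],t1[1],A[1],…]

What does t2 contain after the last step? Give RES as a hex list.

→ t0 |cd|44|44|65|e1|f2|e1|cd|
→ t1 |cd|7d|23|65|e1|a7|e1|cd|
→ t2 |cd|f2|7d|65|23|07|65|4a|

RES = [ 0xcd  0xf2  0x7d  0x65  0x23  0x07  0x65  0x4a ]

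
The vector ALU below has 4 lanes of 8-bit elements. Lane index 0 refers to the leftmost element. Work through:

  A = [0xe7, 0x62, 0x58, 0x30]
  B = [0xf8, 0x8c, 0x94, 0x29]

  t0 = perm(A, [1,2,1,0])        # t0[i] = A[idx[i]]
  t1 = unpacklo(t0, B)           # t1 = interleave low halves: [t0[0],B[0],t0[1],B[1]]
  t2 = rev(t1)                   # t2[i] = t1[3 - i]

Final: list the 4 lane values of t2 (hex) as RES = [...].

t0 = [0x62, 0x58, 0x62, 0xe7]
t1 = [0x62, 0xf8, 0x58, 0x8c]
t2 = [0x8c, 0x58, 0xf8, 0x62]

RES = [ 0x8c  0x58  0xf8  0x62 ]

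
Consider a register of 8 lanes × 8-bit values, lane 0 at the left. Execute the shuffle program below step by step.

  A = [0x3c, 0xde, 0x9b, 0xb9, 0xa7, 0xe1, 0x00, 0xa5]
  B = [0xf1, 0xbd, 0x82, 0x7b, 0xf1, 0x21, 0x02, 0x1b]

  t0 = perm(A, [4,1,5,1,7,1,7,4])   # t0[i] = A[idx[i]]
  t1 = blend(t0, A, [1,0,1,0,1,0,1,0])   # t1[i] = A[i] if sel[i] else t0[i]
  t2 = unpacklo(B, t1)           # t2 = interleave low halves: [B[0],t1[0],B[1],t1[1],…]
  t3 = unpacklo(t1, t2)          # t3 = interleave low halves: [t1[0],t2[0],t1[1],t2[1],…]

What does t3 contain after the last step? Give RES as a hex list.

RES = [0x3c, 0xf1, 0xde, 0x3c, 0x9b, 0xbd, 0xde, 0xde]

  t0: a7 de e1 de a5 de a5 a7
  t1: 3c de 9b de a7 de 00 a7
  t2: f1 3c bd de 82 9b 7b de
  t3: 3c f1 de 3c 9b bd de de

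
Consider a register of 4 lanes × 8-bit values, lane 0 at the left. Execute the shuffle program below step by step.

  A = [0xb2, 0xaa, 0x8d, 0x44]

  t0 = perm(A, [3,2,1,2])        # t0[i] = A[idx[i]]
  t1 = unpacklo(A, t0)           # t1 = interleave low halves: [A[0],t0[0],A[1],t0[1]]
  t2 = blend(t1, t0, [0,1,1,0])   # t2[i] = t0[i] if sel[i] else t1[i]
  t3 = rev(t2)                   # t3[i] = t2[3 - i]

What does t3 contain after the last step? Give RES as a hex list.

  t0: 44 8d aa 8d
  t1: b2 44 aa 8d
  t2: b2 8d aa 8d
  t3: 8d aa 8d b2

RES = [ 0x8d  0xaa  0x8d  0xb2 ]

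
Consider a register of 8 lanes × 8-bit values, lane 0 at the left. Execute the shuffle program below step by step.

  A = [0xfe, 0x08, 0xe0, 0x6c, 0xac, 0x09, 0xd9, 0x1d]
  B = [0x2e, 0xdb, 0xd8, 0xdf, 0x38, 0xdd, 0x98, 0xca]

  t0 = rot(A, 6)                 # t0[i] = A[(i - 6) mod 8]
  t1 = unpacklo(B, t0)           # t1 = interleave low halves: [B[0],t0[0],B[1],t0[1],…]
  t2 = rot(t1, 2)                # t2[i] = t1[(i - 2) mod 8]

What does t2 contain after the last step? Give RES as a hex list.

RES = [ 0xdf  0x09  0x2e  0xe0  0xdb  0x6c  0xd8  0xac ]

  t0: e0 6c ac 09 d9 1d fe 08
  t1: 2e e0 db 6c d8 ac df 09
  t2: df 09 2e e0 db 6c d8 ac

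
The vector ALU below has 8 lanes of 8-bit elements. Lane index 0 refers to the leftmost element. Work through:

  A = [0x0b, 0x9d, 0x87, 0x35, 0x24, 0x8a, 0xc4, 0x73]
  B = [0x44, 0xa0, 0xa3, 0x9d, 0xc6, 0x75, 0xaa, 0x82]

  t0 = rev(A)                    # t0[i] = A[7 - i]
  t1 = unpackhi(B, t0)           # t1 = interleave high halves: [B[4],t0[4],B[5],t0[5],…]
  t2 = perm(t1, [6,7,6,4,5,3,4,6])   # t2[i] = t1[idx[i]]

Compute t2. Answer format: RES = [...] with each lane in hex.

RES = [ 0x82  0x0b  0x82  0xaa  0x9d  0x87  0xaa  0x82 ]

t0 = [0x73, 0xc4, 0x8a, 0x24, 0x35, 0x87, 0x9d, 0x0b]
t1 = [0xc6, 0x35, 0x75, 0x87, 0xaa, 0x9d, 0x82, 0x0b]
t2 = [0x82, 0x0b, 0x82, 0xaa, 0x9d, 0x87, 0xaa, 0x82]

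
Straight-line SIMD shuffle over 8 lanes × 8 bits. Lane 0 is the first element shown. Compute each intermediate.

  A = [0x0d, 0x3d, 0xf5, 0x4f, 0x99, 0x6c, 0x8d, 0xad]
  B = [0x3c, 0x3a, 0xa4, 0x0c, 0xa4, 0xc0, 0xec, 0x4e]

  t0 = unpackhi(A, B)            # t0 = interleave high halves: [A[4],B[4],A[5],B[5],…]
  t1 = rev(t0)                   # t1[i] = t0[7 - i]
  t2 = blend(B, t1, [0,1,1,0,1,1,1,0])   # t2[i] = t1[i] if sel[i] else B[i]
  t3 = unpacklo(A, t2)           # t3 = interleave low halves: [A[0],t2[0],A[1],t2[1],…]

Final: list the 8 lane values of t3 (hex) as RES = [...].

→ t0 |99|a4|6c|c0|8d|ec|ad|4e|
→ t1 |4e|ad|ec|8d|c0|6c|a4|99|
→ t2 |3c|ad|ec|0c|c0|6c|a4|4e|
→ t3 |0d|3c|3d|ad|f5|ec|4f|0c|

RES = [ 0x0d  0x3c  0x3d  0xad  0xf5  0xec  0x4f  0x0c ]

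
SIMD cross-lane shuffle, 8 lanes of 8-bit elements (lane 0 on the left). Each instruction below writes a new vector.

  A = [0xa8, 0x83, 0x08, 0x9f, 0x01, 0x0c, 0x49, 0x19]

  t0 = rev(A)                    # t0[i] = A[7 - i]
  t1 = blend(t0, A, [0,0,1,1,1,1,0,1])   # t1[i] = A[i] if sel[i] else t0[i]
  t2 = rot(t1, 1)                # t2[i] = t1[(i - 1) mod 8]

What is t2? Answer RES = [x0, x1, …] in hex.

  t0: 19 49 0c 01 9f 08 83 a8
  t1: 19 49 08 9f 01 0c 83 19
  t2: 19 19 49 08 9f 01 0c 83

RES = [0x19, 0x19, 0x49, 0x08, 0x9f, 0x01, 0x0c, 0x83]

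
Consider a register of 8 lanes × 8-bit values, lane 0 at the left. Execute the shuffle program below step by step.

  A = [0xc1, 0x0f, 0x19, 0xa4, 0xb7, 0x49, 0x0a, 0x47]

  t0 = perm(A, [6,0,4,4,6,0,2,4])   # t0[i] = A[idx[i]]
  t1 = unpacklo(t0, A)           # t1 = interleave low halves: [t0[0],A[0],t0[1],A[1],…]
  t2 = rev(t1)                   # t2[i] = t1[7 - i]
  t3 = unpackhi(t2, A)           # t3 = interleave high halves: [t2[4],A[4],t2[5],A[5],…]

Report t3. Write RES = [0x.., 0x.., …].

t0 = [0x0a, 0xc1, 0xb7, 0xb7, 0x0a, 0xc1, 0x19, 0xb7]
t1 = [0x0a, 0xc1, 0xc1, 0x0f, 0xb7, 0x19, 0xb7, 0xa4]
t2 = [0xa4, 0xb7, 0x19, 0xb7, 0x0f, 0xc1, 0xc1, 0x0a]
t3 = [0x0f, 0xb7, 0xc1, 0x49, 0xc1, 0x0a, 0x0a, 0x47]

RES = [0x0f, 0xb7, 0xc1, 0x49, 0xc1, 0x0a, 0x0a, 0x47]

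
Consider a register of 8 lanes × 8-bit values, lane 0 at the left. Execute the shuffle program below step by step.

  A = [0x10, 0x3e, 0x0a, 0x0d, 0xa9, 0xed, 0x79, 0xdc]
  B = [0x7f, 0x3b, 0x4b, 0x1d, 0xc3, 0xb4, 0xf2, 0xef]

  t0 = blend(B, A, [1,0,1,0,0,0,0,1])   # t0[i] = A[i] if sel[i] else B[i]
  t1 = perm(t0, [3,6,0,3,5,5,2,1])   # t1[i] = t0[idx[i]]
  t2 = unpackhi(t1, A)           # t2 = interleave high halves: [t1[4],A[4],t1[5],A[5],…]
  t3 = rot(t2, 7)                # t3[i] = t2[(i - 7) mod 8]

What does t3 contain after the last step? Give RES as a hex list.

  t0: 10 3b 0a 1d c3 b4 f2 dc
  t1: 1d f2 10 1d b4 b4 0a 3b
  t2: b4 a9 b4 ed 0a 79 3b dc
  t3: a9 b4 ed 0a 79 3b dc b4

RES = [ 0xa9  0xb4  0xed  0x0a  0x79  0x3b  0xdc  0xb4 ]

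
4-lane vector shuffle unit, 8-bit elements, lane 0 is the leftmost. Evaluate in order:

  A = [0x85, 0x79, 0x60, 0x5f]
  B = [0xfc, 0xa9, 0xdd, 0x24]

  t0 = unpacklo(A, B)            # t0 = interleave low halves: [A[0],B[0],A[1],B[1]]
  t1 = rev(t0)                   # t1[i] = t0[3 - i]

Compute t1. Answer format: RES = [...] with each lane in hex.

RES = [ 0xa9  0x79  0xfc  0x85 ]

  t0: 85 fc 79 a9
  t1: a9 79 fc 85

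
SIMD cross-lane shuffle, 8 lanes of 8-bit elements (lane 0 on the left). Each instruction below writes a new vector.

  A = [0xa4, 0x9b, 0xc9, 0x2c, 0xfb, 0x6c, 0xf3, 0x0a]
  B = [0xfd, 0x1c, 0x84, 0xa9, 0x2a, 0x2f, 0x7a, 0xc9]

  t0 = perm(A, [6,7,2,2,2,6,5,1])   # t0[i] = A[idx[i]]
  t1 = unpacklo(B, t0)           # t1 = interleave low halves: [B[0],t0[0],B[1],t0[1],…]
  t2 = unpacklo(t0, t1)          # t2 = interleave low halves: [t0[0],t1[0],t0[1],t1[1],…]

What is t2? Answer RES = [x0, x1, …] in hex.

RES = [0xf3, 0xfd, 0x0a, 0xf3, 0xc9, 0x1c, 0xc9, 0x0a]

t0 = [0xf3, 0x0a, 0xc9, 0xc9, 0xc9, 0xf3, 0x6c, 0x9b]
t1 = [0xfd, 0xf3, 0x1c, 0x0a, 0x84, 0xc9, 0xa9, 0xc9]
t2 = [0xf3, 0xfd, 0x0a, 0xf3, 0xc9, 0x1c, 0xc9, 0x0a]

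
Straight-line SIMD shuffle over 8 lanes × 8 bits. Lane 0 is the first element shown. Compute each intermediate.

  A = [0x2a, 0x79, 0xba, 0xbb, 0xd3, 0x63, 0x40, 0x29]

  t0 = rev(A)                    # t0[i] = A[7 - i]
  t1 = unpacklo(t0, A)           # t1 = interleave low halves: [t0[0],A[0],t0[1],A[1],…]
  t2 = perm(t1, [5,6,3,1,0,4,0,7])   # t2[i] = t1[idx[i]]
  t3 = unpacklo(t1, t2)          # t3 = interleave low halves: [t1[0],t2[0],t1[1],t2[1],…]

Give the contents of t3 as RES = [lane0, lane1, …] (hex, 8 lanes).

RES = [0x29, 0xba, 0x2a, 0xd3, 0x40, 0x79, 0x79, 0x2a]

  t0: 29 40 63 d3 bb ba 79 2a
  t1: 29 2a 40 79 63 ba d3 bb
  t2: ba d3 79 2a 29 63 29 bb
  t3: 29 ba 2a d3 40 79 79 2a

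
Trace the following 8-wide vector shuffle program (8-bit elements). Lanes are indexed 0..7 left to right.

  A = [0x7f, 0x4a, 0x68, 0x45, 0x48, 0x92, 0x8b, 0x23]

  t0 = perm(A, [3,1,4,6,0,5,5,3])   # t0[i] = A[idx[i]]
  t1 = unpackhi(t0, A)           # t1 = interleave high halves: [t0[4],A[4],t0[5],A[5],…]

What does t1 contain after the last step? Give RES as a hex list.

RES = [ 0x7f  0x48  0x92  0x92  0x92  0x8b  0x45  0x23 ]

  t0: 45 4a 48 8b 7f 92 92 45
  t1: 7f 48 92 92 92 8b 45 23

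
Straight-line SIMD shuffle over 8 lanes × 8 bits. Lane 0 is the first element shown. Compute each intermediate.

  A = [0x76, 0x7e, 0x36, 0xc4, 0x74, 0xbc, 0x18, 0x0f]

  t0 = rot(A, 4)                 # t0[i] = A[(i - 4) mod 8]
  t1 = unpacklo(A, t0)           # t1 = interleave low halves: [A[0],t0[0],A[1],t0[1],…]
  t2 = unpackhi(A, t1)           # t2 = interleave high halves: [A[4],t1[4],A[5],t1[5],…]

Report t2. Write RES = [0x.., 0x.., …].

RES = [0x74, 0x36, 0xbc, 0x18, 0x18, 0xc4, 0x0f, 0x0f]

→ t0 |74|bc|18|0f|76|7e|36|c4|
→ t1 |76|74|7e|bc|36|18|c4|0f|
→ t2 |74|36|bc|18|18|c4|0f|0f|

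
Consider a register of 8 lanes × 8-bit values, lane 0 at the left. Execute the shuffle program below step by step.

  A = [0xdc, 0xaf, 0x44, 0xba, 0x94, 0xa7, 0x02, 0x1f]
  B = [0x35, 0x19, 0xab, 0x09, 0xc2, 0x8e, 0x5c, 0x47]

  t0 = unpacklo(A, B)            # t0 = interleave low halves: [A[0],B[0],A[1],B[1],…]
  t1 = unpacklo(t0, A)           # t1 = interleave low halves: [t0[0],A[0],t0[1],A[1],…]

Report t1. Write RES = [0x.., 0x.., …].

t0 = [0xdc, 0x35, 0xaf, 0x19, 0x44, 0xab, 0xba, 0x09]
t1 = [0xdc, 0xdc, 0x35, 0xaf, 0xaf, 0x44, 0x19, 0xba]

RES = [0xdc, 0xdc, 0x35, 0xaf, 0xaf, 0x44, 0x19, 0xba]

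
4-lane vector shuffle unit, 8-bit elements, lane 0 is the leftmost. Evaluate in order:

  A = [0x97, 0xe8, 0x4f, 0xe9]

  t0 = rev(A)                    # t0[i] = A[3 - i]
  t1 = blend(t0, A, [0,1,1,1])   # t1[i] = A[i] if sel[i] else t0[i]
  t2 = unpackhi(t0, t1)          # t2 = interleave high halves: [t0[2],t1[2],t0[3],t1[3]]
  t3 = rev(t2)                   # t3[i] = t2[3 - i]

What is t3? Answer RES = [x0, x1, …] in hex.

RES = [ 0xe9  0x97  0x4f  0xe8 ]

t0 = [0xe9, 0x4f, 0xe8, 0x97]
t1 = [0xe9, 0xe8, 0x4f, 0xe9]
t2 = [0xe8, 0x4f, 0x97, 0xe9]
t3 = [0xe9, 0x97, 0x4f, 0xe8]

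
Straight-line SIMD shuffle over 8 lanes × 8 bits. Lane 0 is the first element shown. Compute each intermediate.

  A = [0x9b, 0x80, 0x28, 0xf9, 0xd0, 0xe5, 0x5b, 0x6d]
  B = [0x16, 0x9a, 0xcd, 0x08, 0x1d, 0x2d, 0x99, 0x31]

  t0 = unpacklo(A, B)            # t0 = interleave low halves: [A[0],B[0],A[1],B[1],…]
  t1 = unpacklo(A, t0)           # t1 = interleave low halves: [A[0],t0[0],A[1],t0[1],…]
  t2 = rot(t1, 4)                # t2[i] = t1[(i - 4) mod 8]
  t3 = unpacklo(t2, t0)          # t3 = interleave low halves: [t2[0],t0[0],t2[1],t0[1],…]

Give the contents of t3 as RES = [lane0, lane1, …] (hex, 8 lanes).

RES = [0x28, 0x9b, 0x80, 0x16, 0xf9, 0x80, 0x9a, 0x9a]

→ t0 |9b|16|80|9a|28|cd|f9|08|
→ t1 |9b|9b|80|16|28|80|f9|9a|
→ t2 |28|80|f9|9a|9b|9b|80|16|
→ t3 |28|9b|80|16|f9|80|9a|9a|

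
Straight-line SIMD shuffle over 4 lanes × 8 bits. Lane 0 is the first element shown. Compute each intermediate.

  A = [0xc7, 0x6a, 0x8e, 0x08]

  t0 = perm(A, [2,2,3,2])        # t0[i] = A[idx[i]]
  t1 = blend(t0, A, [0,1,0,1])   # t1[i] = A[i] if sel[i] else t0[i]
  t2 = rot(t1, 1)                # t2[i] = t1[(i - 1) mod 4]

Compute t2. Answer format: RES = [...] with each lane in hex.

RES = [0x08, 0x8e, 0x6a, 0x08]

  t0: 8e 8e 08 8e
  t1: 8e 6a 08 08
  t2: 08 8e 6a 08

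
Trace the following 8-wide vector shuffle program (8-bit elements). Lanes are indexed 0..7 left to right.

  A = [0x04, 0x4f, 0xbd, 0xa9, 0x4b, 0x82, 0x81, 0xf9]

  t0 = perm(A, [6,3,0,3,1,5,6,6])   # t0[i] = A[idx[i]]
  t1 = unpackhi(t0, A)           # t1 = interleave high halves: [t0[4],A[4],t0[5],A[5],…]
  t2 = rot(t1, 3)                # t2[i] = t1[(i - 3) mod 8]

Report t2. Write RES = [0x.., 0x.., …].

  t0: 81 a9 04 a9 4f 82 81 81
  t1: 4f 4b 82 82 81 81 81 f9
  t2: 81 81 f9 4f 4b 82 82 81

RES = [0x81, 0x81, 0xf9, 0x4f, 0x4b, 0x82, 0x82, 0x81]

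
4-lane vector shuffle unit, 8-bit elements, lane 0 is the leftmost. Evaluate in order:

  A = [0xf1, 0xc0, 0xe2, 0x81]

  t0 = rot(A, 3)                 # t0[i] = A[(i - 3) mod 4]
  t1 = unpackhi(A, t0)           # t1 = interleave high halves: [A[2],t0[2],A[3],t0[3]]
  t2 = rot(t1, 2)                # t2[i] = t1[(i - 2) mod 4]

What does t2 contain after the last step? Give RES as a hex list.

→ t0 |c0|e2|81|f1|
→ t1 |e2|81|81|f1|
→ t2 |81|f1|e2|81|

RES = [ 0x81  0xf1  0xe2  0x81 ]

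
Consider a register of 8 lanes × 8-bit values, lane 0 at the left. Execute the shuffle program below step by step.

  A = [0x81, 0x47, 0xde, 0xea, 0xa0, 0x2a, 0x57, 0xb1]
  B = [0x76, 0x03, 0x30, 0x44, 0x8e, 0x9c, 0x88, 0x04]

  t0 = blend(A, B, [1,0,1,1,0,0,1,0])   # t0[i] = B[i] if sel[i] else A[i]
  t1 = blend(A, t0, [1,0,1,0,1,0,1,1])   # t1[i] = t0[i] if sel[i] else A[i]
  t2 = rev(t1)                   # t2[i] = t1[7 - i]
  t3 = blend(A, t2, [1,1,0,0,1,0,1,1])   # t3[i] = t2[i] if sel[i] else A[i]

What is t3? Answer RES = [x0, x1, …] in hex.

RES = [ 0xb1  0x88  0xde  0xea  0xea  0x2a  0x47  0x76 ]

  t0: 76 47 30 44 a0 2a 88 b1
  t1: 76 47 30 ea a0 2a 88 b1
  t2: b1 88 2a a0 ea 30 47 76
  t3: b1 88 de ea ea 2a 47 76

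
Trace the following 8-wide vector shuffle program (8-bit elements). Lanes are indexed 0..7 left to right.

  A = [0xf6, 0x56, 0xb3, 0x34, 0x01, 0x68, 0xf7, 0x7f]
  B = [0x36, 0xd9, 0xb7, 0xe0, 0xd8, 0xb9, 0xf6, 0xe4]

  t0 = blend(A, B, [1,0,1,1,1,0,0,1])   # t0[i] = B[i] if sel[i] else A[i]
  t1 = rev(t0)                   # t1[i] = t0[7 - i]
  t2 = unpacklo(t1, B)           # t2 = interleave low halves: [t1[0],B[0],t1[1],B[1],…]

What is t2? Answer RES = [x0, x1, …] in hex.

RES = [0xe4, 0x36, 0xf7, 0xd9, 0x68, 0xb7, 0xd8, 0xe0]

t0 = [0x36, 0x56, 0xb7, 0xe0, 0xd8, 0x68, 0xf7, 0xe4]
t1 = [0xe4, 0xf7, 0x68, 0xd8, 0xe0, 0xb7, 0x56, 0x36]
t2 = [0xe4, 0x36, 0xf7, 0xd9, 0x68, 0xb7, 0xd8, 0xe0]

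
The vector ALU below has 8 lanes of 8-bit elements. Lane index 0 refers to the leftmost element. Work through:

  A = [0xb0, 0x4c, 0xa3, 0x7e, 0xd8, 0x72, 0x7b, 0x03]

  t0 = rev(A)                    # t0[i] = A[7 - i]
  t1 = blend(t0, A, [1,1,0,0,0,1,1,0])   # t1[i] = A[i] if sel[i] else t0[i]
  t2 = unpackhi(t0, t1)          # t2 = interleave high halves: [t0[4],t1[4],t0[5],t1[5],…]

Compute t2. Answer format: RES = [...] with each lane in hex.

t0 = [0x03, 0x7b, 0x72, 0xd8, 0x7e, 0xa3, 0x4c, 0xb0]
t1 = [0xb0, 0x4c, 0x72, 0xd8, 0x7e, 0x72, 0x7b, 0xb0]
t2 = [0x7e, 0x7e, 0xa3, 0x72, 0x4c, 0x7b, 0xb0, 0xb0]

RES = [ 0x7e  0x7e  0xa3  0x72  0x4c  0x7b  0xb0  0xb0 ]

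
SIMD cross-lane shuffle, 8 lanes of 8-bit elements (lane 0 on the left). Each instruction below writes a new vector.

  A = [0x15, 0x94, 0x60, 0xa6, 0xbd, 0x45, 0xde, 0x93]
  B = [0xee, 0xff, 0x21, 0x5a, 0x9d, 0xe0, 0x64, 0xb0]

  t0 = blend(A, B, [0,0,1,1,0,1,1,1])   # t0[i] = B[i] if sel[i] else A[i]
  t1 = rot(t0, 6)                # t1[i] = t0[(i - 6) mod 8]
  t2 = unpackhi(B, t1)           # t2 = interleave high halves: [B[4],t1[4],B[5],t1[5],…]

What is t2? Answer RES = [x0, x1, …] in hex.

  t0: 15 94 21 5a bd e0 64 b0
  t1: 21 5a bd e0 64 b0 15 94
  t2: 9d 64 e0 b0 64 15 b0 94

RES = [0x9d, 0x64, 0xe0, 0xb0, 0x64, 0x15, 0xb0, 0x94]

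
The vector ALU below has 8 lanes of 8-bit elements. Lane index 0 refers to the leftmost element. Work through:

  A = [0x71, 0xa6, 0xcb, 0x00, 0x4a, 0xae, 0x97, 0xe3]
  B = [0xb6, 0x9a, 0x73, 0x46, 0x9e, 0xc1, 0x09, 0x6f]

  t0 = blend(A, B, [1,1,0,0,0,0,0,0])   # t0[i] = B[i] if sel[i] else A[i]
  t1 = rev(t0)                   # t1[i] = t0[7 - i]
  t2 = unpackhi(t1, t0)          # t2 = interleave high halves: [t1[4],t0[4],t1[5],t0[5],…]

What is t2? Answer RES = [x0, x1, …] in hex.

RES = [0x00, 0x4a, 0xcb, 0xae, 0x9a, 0x97, 0xb6, 0xe3]

t0 = [0xb6, 0x9a, 0xcb, 0x00, 0x4a, 0xae, 0x97, 0xe3]
t1 = [0xe3, 0x97, 0xae, 0x4a, 0x00, 0xcb, 0x9a, 0xb6]
t2 = [0x00, 0x4a, 0xcb, 0xae, 0x9a, 0x97, 0xb6, 0xe3]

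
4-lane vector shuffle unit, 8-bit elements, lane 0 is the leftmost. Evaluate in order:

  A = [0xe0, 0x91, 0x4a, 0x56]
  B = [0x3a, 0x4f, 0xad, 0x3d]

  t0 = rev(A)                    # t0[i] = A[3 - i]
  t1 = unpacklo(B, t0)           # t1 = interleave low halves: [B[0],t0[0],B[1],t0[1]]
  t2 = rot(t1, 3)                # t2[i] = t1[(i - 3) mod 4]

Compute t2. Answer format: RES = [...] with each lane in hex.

RES = [ 0x56  0x4f  0x4a  0x3a ]

→ t0 |56|4a|91|e0|
→ t1 |3a|56|4f|4a|
→ t2 |56|4f|4a|3a|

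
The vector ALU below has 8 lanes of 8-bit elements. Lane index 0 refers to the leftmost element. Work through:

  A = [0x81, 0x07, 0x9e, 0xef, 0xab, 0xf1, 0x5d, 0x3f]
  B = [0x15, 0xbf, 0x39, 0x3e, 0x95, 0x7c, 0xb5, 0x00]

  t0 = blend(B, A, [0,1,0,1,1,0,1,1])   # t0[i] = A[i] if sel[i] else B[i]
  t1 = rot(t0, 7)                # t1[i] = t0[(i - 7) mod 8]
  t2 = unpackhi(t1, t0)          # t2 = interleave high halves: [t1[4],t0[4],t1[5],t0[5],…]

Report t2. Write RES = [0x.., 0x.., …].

t0 = [0x15, 0x07, 0x39, 0xef, 0xab, 0x7c, 0x5d, 0x3f]
t1 = [0x07, 0x39, 0xef, 0xab, 0x7c, 0x5d, 0x3f, 0x15]
t2 = [0x7c, 0xab, 0x5d, 0x7c, 0x3f, 0x5d, 0x15, 0x3f]

RES = [0x7c, 0xab, 0x5d, 0x7c, 0x3f, 0x5d, 0x15, 0x3f]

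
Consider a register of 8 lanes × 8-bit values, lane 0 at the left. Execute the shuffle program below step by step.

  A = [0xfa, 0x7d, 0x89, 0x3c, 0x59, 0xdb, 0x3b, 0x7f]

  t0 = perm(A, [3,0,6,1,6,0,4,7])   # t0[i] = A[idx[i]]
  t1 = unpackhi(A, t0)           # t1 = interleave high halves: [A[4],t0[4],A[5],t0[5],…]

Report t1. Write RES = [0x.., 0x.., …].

  t0: 3c fa 3b 7d 3b fa 59 7f
  t1: 59 3b db fa 3b 59 7f 7f

RES = [0x59, 0x3b, 0xdb, 0xfa, 0x3b, 0x59, 0x7f, 0x7f]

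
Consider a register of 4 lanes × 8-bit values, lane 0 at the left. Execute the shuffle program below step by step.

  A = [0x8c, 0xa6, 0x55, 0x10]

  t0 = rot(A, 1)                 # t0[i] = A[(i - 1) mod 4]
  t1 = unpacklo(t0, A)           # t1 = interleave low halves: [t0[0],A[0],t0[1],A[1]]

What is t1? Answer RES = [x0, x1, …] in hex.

RES = [0x10, 0x8c, 0x8c, 0xa6]

  t0: 10 8c a6 55
  t1: 10 8c 8c a6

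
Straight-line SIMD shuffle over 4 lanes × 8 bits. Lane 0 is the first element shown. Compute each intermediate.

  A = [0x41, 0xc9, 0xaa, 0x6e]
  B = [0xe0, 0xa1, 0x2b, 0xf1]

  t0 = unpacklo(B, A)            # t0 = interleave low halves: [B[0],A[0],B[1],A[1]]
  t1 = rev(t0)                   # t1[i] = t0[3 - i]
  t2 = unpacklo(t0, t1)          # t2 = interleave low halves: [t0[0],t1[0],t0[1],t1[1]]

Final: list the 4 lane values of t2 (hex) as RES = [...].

RES = [ 0xe0  0xc9  0x41  0xa1 ]

→ t0 |e0|41|a1|c9|
→ t1 |c9|a1|41|e0|
→ t2 |e0|c9|41|a1|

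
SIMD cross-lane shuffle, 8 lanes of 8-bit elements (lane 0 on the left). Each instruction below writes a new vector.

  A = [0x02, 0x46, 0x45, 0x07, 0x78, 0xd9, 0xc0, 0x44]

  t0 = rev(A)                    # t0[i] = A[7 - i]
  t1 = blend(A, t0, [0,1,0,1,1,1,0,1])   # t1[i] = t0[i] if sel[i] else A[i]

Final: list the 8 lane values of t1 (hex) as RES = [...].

  t0: 44 c0 d9 78 07 45 46 02
  t1: 02 c0 45 78 07 45 c0 02

RES = [ 0x02  0xc0  0x45  0x78  0x07  0x45  0xc0  0x02 ]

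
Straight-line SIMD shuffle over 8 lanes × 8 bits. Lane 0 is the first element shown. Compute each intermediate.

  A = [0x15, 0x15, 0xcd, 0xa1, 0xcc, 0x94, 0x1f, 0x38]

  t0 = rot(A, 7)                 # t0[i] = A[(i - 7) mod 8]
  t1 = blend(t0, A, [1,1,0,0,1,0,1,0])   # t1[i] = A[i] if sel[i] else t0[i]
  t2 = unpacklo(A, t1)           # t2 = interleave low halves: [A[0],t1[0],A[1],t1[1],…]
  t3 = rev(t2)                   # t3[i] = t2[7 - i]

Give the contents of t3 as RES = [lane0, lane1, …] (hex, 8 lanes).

t0 = [0x15, 0xcd, 0xa1, 0xcc, 0x94, 0x1f, 0x38, 0x15]
t1 = [0x15, 0x15, 0xa1, 0xcc, 0xcc, 0x1f, 0x1f, 0x15]
t2 = [0x15, 0x15, 0x15, 0x15, 0xcd, 0xa1, 0xa1, 0xcc]
t3 = [0xcc, 0xa1, 0xa1, 0xcd, 0x15, 0x15, 0x15, 0x15]

RES = [0xcc, 0xa1, 0xa1, 0xcd, 0x15, 0x15, 0x15, 0x15]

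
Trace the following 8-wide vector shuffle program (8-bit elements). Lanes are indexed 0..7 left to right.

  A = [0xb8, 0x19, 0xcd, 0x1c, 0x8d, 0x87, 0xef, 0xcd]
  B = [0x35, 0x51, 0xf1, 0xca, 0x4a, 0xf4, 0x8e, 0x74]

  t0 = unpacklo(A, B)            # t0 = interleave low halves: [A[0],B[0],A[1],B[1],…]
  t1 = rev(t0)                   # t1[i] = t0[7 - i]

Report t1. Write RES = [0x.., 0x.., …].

RES = [0xca, 0x1c, 0xf1, 0xcd, 0x51, 0x19, 0x35, 0xb8]

t0 = [0xb8, 0x35, 0x19, 0x51, 0xcd, 0xf1, 0x1c, 0xca]
t1 = [0xca, 0x1c, 0xf1, 0xcd, 0x51, 0x19, 0x35, 0xb8]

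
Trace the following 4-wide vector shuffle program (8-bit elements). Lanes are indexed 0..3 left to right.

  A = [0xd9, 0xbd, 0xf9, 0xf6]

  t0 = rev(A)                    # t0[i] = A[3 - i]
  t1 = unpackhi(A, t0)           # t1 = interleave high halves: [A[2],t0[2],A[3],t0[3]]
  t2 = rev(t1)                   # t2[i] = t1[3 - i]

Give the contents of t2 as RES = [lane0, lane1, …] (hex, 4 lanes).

  t0: f6 f9 bd d9
  t1: f9 bd f6 d9
  t2: d9 f6 bd f9

RES = [0xd9, 0xf6, 0xbd, 0xf9]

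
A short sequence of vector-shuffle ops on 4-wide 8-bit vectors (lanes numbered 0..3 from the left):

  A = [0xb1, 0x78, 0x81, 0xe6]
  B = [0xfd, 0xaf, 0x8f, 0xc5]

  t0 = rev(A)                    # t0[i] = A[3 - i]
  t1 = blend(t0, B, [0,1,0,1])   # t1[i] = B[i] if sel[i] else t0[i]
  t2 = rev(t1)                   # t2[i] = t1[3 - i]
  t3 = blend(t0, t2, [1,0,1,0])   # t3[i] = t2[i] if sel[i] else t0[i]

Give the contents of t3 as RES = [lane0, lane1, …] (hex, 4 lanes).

  t0: e6 81 78 b1
  t1: e6 af 78 c5
  t2: c5 78 af e6
  t3: c5 81 af b1

RES = [0xc5, 0x81, 0xaf, 0xb1]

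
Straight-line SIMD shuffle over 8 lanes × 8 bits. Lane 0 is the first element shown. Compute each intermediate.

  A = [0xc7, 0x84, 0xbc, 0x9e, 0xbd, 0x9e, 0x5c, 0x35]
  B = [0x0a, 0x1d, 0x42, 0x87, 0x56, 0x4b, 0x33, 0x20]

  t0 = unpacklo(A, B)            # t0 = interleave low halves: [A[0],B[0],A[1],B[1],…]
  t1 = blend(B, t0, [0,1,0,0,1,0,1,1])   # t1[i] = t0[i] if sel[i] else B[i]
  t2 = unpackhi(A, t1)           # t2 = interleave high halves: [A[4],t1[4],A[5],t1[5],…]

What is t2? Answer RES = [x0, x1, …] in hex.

  t0: c7 0a 84 1d bc 42 9e 87
  t1: 0a 0a 42 87 bc 4b 9e 87
  t2: bd bc 9e 4b 5c 9e 35 87

RES = [ 0xbd  0xbc  0x9e  0x4b  0x5c  0x9e  0x35  0x87 ]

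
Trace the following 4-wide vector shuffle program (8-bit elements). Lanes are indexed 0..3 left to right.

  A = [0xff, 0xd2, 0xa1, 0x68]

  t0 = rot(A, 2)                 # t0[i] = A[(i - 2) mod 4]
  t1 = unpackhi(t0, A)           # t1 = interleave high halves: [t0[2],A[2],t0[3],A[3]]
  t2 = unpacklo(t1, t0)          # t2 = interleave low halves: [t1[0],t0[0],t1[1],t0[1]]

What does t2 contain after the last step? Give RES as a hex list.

→ t0 |a1|68|ff|d2|
→ t1 |ff|a1|d2|68|
→ t2 |ff|a1|a1|68|

RES = [ 0xff  0xa1  0xa1  0x68 ]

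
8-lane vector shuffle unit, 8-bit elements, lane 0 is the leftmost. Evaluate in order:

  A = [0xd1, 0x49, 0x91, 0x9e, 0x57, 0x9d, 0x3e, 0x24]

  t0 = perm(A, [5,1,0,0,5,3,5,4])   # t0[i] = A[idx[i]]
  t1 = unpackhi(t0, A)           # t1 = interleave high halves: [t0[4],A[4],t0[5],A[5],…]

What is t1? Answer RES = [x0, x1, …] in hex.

→ t0 |9d|49|d1|d1|9d|9e|9d|57|
→ t1 |9d|57|9e|9d|9d|3e|57|24|

RES = [ 0x9d  0x57  0x9e  0x9d  0x9d  0x3e  0x57  0x24 ]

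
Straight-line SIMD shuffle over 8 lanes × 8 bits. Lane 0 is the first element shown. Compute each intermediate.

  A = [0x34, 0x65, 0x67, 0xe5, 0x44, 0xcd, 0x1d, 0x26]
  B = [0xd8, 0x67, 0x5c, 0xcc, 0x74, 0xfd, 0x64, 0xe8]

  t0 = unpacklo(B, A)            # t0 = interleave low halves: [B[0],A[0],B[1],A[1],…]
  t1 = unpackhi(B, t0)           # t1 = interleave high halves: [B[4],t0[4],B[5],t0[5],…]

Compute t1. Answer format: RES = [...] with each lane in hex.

→ t0 |d8|34|67|65|5c|67|cc|e5|
→ t1 |74|5c|fd|67|64|cc|e8|e5|

RES = [ 0x74  0x5c  0xfd  0x67  0x64  0xcc  0xe8  0xe5 ]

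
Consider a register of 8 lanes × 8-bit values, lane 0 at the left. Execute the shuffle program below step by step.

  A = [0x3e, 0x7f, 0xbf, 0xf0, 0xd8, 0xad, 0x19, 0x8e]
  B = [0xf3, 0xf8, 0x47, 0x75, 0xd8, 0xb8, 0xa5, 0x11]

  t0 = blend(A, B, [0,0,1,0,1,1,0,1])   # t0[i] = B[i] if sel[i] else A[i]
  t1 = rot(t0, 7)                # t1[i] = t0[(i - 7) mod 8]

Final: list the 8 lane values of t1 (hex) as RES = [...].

→ t0 |3e|7f|47|f0|d8|b8|19|11|
→ t1 |7f|47|f0|d8|b8|19|11|3e|

RES = [ 0x7f  0x47  0xf0  0xd8  0xb8  0x19  0x11  0x3e ]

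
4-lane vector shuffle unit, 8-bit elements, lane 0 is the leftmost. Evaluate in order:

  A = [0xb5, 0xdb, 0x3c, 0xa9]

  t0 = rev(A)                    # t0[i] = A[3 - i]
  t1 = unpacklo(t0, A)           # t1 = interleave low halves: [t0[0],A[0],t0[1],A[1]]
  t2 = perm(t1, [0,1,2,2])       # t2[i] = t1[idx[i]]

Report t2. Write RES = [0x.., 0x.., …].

RES = [ 0xa9  0xb5  0x3c  0x3c ]

→ t0 |a9|3c|db|b5|
→ t1 |a9|b5|3c|db|
→ t2 |a9|b5|3c|3c|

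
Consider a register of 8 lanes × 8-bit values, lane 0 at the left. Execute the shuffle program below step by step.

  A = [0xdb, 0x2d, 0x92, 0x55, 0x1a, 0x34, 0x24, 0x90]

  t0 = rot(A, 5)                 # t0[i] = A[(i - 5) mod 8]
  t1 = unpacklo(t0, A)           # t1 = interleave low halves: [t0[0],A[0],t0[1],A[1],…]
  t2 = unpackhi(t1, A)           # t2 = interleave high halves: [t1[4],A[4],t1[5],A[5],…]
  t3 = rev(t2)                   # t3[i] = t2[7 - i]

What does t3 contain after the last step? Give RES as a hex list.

RES = [0x90, 0x55, 0x24, 0x24, 0x34, 0x92, 0x1a, 0x34]

→ t0 |55|1a|34|24|90|db|2d|92|
→ t1 |55|db|1a|2d|34|92|24|55|
→ t2 |34|1a|92|34|24|24|55|90|
→ t3 |90|55|24|24|34|92|1a|34|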